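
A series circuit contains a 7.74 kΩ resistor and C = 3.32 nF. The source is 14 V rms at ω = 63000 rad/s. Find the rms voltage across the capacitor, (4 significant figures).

7.357 V

X_C = 1/(ωC) = 4781 Ω
Z = 7740 − j4781 Ω
|Z| = √(7740² + 4781²) = 9098 Ω
I = V/|Z| = 1.539 mA
V_C = I·|Z_C| = 0.001539 × 4781 = 7.357 V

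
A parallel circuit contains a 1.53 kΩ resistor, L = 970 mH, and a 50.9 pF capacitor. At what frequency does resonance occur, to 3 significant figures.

ω₀ = 1/√(LC) = 1/√(0.97 × 5.09e-11) = 142300 rad/s
f₀ = ω₀/(2π) = 22.7 kHz

22.7 kHz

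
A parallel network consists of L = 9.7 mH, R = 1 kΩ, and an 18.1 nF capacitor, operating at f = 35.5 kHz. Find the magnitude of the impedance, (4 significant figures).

ω = 2πf = 223100 rad/s
X_L = ωL = 2164 Ω
X_C = 1/(ωC) = 247.7 Ω
Parallel: admittances add. Y = 1/R + 1/(jωL) + jωC
Y = (0.001000 + j0.003575) S
|Y| = 0.003712 S → |Z| = 1/|Y| = 269.4 Ω, ∠Z = −∠Y = -74.37°

269.4 Ω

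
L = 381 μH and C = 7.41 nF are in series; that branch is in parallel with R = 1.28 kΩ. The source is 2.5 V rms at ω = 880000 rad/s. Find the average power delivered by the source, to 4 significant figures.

4.883 mW

X_L = ωL = 335.3 Ω
X_C = 1/(ωC) = 153.4 Ω
Branch 1: Z₁ = R = 1280 Ω
Branch 2 (series LC): Z₂ = j(X_L − X_C) = j181.9 Ω
Parallel: Z = Z₁Z₂/(Z₁+Z₂), |Z| = 180.1 Ω, ∠Z = 81.91°
I = V/|Z| = 13.88 mA
P = VI cos φ = 2.5 × 0.01388 × cos(81.91°) = 4.883 mW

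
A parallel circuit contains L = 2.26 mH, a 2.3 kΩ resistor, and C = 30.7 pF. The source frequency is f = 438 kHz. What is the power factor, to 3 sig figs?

ω = 2πf = 2.752e+06 rad/s
X_L = ωL = 6220 Ω
X_C = 1/(ωC) = 11800 Ω
Parallel: admittances add. Y = 1/R + 1/(jωL) + jωC
Y = (0.000435 − j7.63e-05) S
|Y| = 0.000441 S → |Z| = 1/|Y| = 2270 Ω, ∠Z = −∠Y = 9.95°
cos φ = cos(9.95°) = 0.985

0.985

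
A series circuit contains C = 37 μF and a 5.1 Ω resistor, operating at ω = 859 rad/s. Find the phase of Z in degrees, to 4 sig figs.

-80.79°

X_C = 1/(ωC) = 31.46 Ω
Z = 5.100 − j31.46 Ω
|Z| = √(5.100² + 31.46²) = 31.87 Ω
∠Z = arctan(-31.46/5.100) = -80.79°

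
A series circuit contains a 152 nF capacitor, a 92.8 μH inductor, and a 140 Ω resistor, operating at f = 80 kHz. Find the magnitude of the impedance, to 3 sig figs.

ω = 2πf = 502700 rad/s
X_L = ωL = 46.6 Ω
X_C = 1/(ωC) = 13.1 Ω
Net reactance X = X_L − X_C = 33.6 Ω
Z = 140 + j33.6 Ω
|Z| = √(140² + 33.6²) = 144 Ω

144 Ω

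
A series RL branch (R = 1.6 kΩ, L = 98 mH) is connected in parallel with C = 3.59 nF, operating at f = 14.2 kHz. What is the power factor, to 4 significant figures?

0.09615

ω = 2πf = 89220 rad/s
X_L = ωL = 8744 Ω
X_C = 1/(ωC) = 3122 Ω
Branch 1 (R+jX_L): Z₁ = 1600 + j8744 Ω, |Z₁| = 8889 Ω
Branch 2 (−jX_C): Z₂ = −j3122 Ω
Parallel: Z = Z₁Z₂/(Z₁+Z₂), |Z| = 4748 Ω, ∠Z = -84.48°
cos φ = cos(-84.48°) = 0.09615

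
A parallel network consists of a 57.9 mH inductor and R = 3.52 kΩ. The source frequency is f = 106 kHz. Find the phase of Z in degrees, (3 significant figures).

ω = 2πf = 666000 rad/s
X_L = ωL = 38600 Ω
Parallel: admittances add. Y = 1/R + 1/(jωL)
Y = (0.000284 − j2.59e-05) S
|Y| = 0.000285 S → |Z| = 1/|Y| = 3510 Ω, ∠Z = −∠Y = 5.22°

5.22°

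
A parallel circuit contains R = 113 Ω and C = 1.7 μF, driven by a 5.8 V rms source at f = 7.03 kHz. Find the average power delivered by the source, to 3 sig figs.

ω = 2πf = 44170 rad/s
X_C = 1/(ωC) = 13.3 Ω
Parallel: admittances add. Y = 1/R + jωC
Y = (0.00885 + j0.0751) S
|Y| = 0.0756 S → |Z| = 1/|Y| = 13.2 Ω, ∠Z = −∠Y = -83.3°
I = V/|Z| = 439 mA
P = VI cos φ = 5.8 × 0.439 × cos(-83.3°) = 298 mW

298 mW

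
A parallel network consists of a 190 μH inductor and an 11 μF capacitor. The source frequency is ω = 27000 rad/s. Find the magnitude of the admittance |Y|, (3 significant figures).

X_L = ωL = 5.13 Ω
X_C = 1/(ωC) = 3.37 Ω
Parallel: admittances add. Y = 1/(jωL) + jωC
Y = (0 + j0.102) S
|Y| = 0.102 S → |Z| = 1/|Y| = 9.80 Ω, ∠Z = −∠Y = -90.0°

102 mS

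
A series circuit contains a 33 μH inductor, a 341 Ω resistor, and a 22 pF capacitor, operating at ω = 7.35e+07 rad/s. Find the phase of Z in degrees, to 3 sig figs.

79.3°

X_L = ωL = 2430 Ω
X_C = 1/(ωC) = 618 Ω
Net reactance X = X_L − X_C = 1810 Ω
Z = 341 + j1810 Ω
|Z| = √(341² + 1810²) = 1840 Ω
∠Z = arctan(1810/341) = 79.3°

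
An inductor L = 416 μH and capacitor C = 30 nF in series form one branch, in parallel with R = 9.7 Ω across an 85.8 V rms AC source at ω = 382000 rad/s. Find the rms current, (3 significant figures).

X_L = ωL = 159 Ω
X_C = 1/(ωC) = 87.3 Ω
Branch 1: Z₁ = R = 9.70 Ω
Branch 2 (series LC): Z₂ = j(X_L − X_C) = j71.7 Ω
Parallel: Z = Z₁Z₂/(Z₁+Z₂), |Z| = 9.61 Ω, ∠Z = 7.71°
I = V/|Z| = 85.8/9.61 = 8.93 A

8.93 A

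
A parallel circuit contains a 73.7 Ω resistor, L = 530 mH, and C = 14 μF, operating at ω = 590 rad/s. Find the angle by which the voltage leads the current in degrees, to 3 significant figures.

X_L = ωL = 313 Ω
X_C = 1/(ωC) = 121 Ω
Parallel: admittances add. Y = 1/R + 1/(jωL) + jωC
Y = (0.0136 + j0.00506) S
|Y| = 0.0145 S → |Z| = 1/|Y| = 69.1 Ω, ∠Z = −∠Y = -20.5°

-20.5°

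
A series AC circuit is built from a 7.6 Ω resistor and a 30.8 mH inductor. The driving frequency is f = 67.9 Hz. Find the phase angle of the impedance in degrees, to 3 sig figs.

60.0°

ω = 2πf = 426.6 rad/s
X_L = ωL = 13.1 Ω
Z = 7.60 + j13.1 Ω
|Z| = √(7.60² + 13.1²) = 15.2 Ω
∠Z = arctan(13.1/7.60) = 60.0°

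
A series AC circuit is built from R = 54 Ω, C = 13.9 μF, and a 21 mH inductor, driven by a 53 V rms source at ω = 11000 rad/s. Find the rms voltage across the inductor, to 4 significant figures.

53.03 V

X_L = ωL = 231.0 Ω
X_C = 1/(ωC) = 6.540 Ω
Net reactance X = X_L − X_C = 224.5 Ω
Z = 54.00 + j224.5 Ω
|Z| = √(54.00² + 224.5²) = 230.9 Ω
I = V/|Z| = 229.6 mA
V_L = I·|Z_L| = 0.2296 × 231.0 = 53.03 V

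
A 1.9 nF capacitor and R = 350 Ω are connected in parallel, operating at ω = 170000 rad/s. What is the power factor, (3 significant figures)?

X_C = 1/(ωC) = 3100 Ω
Parallel: admittances add. Y = 1/R + jωC
Y = (0.00286 + j0.000323) S
|Y| = 0.00288 S → |Z| = 1/|Y| = 348 Ω, ∠Z = −∠Y = -6.45°
cos φ = cos(-6.45°) = 0.994

0.994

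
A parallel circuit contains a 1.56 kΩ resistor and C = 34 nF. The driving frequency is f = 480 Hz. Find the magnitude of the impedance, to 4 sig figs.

1540 Ω

ω = 2πf = 3016 rad/s
X_C = 1/(ωC) = 9752 Ω
Parallel: admittances add. Y = 1/R + jωC
Y = (0.0006410 + j0.0001025) S
|Y| = 0.0006492 S → |Z| = 1/|Y| = 1540 Ω, ∠Z = −∠Y = -9.088°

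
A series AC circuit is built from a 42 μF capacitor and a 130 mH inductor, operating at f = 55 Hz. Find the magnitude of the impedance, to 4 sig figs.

ω = 2πf = 345.6 rad/s
X_L = ωL = 44.92 Ω
X_C = 1/(ωC) = 68.90 Ω
Net reactance X = X_L − X_C = -23.97 Ω
Z = − j23.97 Ω
|Z| = √(0² + 23.97²) = 23.97 Ω

23.97 Ω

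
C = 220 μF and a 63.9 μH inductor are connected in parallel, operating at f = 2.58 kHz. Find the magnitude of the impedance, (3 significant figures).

ω = 2πf = 16210 rad/s
X_L = ωL = 1.04 Ω
X_C = 1/(ωC) = 0.280 Ω
Parallel: admittances add. Y = 1/(jωL) + jωC
Y = (0 + j2.60) S
|Y| = 2.60 S → |Z| = 1/|Y| = 0.384 Ω, ∠Z = −∠Y = -90.0°

0.384 Ω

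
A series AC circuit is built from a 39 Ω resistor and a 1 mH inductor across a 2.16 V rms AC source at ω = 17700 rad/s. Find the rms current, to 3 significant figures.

X_L = ωL = 17.7 Ω
Z = 39.0 + j17.7 Ω
|Z| = √(39.0² + 17.7²) = 42.8 Ω
I = V/|Z| = 2.16/42.8 = 50.4 mA

50.4 mA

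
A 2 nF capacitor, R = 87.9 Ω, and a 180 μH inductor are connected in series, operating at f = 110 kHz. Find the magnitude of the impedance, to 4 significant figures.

ω = 2πf = 691200 rad/s
X_L = ωL = 124.4 Ω
X_C = 1/(ωC) = 723.4 Ω
Net reactance X = X_L − X_C = -599.0 Ω
Z = 87.90 − j599.0 Ω
|Z| = √(87.90² + 599.0²) = 605.4 Ω

605.4 Ω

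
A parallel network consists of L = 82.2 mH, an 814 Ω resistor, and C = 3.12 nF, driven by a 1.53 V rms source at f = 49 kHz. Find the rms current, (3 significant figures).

2.35 mA

ω = 2πf = 307900 rad/s
X_L = ωL = 25300 Ω
X_C = 1/(ωC) = 1040 Ω
Parallel: admittances add. Y = 1/R + 1/(jωL) + jωC
Y = (0.00123 + j0.000921) S
|Y| = 0.00154 S → |Z| = 1/|Y| = 651 Ω, ∠Z = −∠Y = -36.9°
I = V/|Z| = 1.53/651 = 2.35 mA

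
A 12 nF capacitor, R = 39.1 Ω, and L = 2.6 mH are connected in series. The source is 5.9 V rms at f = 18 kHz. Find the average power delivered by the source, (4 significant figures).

6.889 mW

ω = 2πf = 113100 rad/s
X_L = ωL = 294.1 Ω
X_C = 1/(ωC) = 736.8 Ω
Net reactance X = X_L − X_C = -442.8 Ω
Z = 39.10 − j442.8 Ω
|Z| = √(39.10² + 442.8²) = 444.5 Ω
∠Z = arctan(-442.8/39.10) = -84.95°
I = V/|Z| = 13.27 mA
P = VI cos φ = 5.9 × 0.01327 × cos(-84.95°) = 6.889 mW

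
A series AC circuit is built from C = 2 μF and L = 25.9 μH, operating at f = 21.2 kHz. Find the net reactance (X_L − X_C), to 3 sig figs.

-0.304 Ω

ω = 2πf = 133200 rad/s
X_L = ωL = 3.45 Ω
X_C = 1/(ωC) = 3.75 Ω
X = 3.45 − 3.75 = -0.304 Ω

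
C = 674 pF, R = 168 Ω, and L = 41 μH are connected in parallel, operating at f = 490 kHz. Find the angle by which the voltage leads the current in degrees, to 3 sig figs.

44.5°

ω = 2πf = 3.079e+06 rad/s
X_L = ωL = 126 Ω
X_C = 1/(ωC) = 482 Ω
Parallel: admittances add. Y = 1/R + 1/(jωL) + jωC
Y = (0.00595 − j0.00585) S
|Y| = 0.00834 S → |Z| = 1/|Y| = 120 Ω, ∠Z = −∠Y = 44.5°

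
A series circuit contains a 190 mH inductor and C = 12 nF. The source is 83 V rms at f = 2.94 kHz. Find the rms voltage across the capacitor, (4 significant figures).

373.9 V

ω = 2πf = 18470 rad/s
X_L = ωL = 3510 Ω
X_C = 1/(ωC) = 4511 Ω
Net reactance X = X_L − X_C = -1001 Ω
Z = − j1001 Ω
|Z| = √(0² + 1001²) = 1001 Ω
I = V/|Z| = 82.88 mA
V_C = I·|Z_C| = 0.08288 × 4511 = 373.9 V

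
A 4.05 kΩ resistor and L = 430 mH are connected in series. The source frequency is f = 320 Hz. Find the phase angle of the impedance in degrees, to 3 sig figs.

12.1°

ω = 2πf = 2011 rad/s
X_L = ωL = 865 Ω
Z = 4050 + j865 Ω
|Z| = √(4050² + 865²) = 4140 Ω
∠Z = arctan(865/4050) = 12.1°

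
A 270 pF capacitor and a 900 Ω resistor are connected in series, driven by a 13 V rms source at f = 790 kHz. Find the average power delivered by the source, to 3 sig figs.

111 mW

ω = 2πf = 4.964e+06 rad/s
X_C = 1/(ωC) = 746 Ω
Z = 900 − j746 Ω
|Z| = √(900² + 746²) = 1170 Ω
∠Z = arctan(-746/900) = -39.7°
I = V/|Z| = 11.1 mA
P = VI cos φ = 13 × 0.0111 × cos(-39.7°) = 111 mW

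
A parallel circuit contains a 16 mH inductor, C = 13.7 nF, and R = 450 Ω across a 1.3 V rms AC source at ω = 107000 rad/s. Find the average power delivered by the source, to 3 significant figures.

X_L = ωL = 1710 Ω
X_C = 1/(ωC) = 682 Ω
Parallel: admittances add. Y = 1/R + 1/(jωL) + jωC
Y = (0.00222 + j0.000882) S
|Y| = 0.00239 S → |Z| = 1/|Y| = 418 Ω, ∠Z = −∠Y = -21.6°
I = V/|Z| = 3.11 mA
P = VI cos φ = 1.3 × 0.00311 × cos(-21.6°) = 3.76 mW

3.76 mW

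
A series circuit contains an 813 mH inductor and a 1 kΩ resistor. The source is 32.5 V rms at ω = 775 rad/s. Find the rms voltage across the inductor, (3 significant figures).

X_L = ωL = 630 Ω
Z = 1000 + j630 Ω
|Z| = √(1000² + 630²) = 1180 Ω
I = V/|Z| = 27.5 mA
V_L = I·|Z_L| = 0.0275 × 630 = 17.3 V

17.3 V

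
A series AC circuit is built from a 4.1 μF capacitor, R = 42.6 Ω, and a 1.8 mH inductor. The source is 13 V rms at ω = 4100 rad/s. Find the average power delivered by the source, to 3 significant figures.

1.59 W

X_L = ωL = 7.38 Ω
X_C = 1/(ωC) = 59.5 Ω
Net reactance X = X_L − X_C = -52.1 Ω
Z = 42.6 − j52.1 Ω
|Z| = √(42.6² + 52.1²) = 67.3 Ω
∠Z = arctan(-52.1/42.6) = -50.7°
I = V/|Z| = 193 mA
P = VI cos φ = 13 × 0.193 × cos(-50.7°) = 1.59 W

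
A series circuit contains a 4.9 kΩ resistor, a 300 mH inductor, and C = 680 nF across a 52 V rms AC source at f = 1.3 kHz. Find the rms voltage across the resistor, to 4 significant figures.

47.18 V

ω = 2πf = 8168 rad/s
X_L = ωL = 2450 Ω
X_C = 1/(ωC) = 180.0 Ω
Net reactance X = X_L − X_C = 2270 Ω
Z = 4900 + j2270 Ω
|Z| = √(4900² + 2270²) = 5400 Ω
I = V/|Z| = 9.629 mA
V_R = I·|Z_R| = 0.009629 × 4900 = 47.18 V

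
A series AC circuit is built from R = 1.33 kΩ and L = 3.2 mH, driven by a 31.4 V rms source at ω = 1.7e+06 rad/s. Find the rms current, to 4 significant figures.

5.607 mA

X_L = ωL = 5440 Ω
Z = 1330 + j5440 Ω
|Z| = √(1330² + 5440²) = 5600 Ω
I = V/|Z| = 31.4/5600 = 5.607 mA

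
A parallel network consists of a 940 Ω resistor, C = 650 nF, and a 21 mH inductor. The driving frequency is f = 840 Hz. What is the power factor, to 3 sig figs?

ω = 2πf = 5278 rad/s
X_L = ωL = 111 Ω
X_C = 1/(ωC) = 291 Ω
Parallel: admittances add. Y = 1/R + 1/(jωL) + jωC
Y = (0.00106 − j0.00559) S
|Y| = 0.00569 S → |Z| = 1/|Y| = 176 Ω, ∠Z = −∠Y = 79.2°
cos φ = cos(79.2°) = 0.187

0.187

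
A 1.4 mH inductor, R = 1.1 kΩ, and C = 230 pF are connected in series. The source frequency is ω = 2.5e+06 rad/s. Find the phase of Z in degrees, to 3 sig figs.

X_L = ωL = 3500 Ω
X_C = 1/(ωC) = 1740 Ω
Net reactance X = X_L − X_C = 1760 Ω
Z = 1100 + j1760 Ω
|Z| = √(1100² + 1760²) = 2080 Ω
∠Z = arctan(1760/1100) = 58.0°

58.0°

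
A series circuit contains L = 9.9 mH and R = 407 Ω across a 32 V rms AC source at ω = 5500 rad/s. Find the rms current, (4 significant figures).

X_L = ωL = 54.45 Ω
Z = 407.0 + j54.45 Ω
|Z| = √(407.0² + 54.45²) = 410.6 Ω
I = V/|Z| = 32/410.6 = 77.93 mA

77.93 mA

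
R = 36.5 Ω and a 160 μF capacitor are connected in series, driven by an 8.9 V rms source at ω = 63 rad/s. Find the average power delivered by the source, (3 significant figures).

X_C = 1/(ωC) = 99.2 Ω
Z = 36.5 − j99.2 Ω
|Z| = √(36.5² + 99.2²) = 106 Ω
∠Z = arctan(-99.2/36.5) = -69.8°
I = V/|Z| = 84.2 mA
P = VI cos φ = 8.9 × 0.0842 × cos(-69.8°) = 259 mW

259 mW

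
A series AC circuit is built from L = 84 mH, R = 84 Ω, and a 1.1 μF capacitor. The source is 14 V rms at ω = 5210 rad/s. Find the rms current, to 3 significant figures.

50.7 mA

X_L = ωL = 438 Ω
X_C = 1/(ωC) = 174 Ω
Net reactance X = X_L − X_C = 263 Ω
Z = 84.0 + j263 Ω
|Z| = √(84.0² + 263²) = 276 Ω
I = V/|Z| = 14/276 = 50.7 mA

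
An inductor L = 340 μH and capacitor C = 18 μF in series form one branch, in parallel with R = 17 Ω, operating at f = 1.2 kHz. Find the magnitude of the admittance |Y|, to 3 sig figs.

216 mS

ω = 2πf = 7540 rad/s
X_L = ωL = 2.56 Ω
X_C = 1/(ωC) = 7.37 Ω
Branch 1: Z₁ = R = 17.0 Ω
Branch 2 (series LC): Z₂ = j(X_L − X_C) = −j4.80 Ω
Parallel: Z = Z₁Z₂/(Z₁+Z₂), |Z| = 4.62 Ω, ∠Z = -74.2°
|Y| = 1/|Z| = 216 mS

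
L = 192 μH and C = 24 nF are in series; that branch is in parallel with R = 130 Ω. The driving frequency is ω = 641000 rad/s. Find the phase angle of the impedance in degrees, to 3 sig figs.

X_L = ωL = 123 Ω
X_C = 1/(ωC) = 65.0 Ω
Branch 1: Z₁ = R = 130 Ω
Branch 2 (series LC): Z₂ = j(X_L − X_C) = j58.1 Ω
Parallel: Z = Z₁Z₂/(Z₁+Z₂), |Z| = 53.0 Ω, ∠Z = 65.9°

65.9°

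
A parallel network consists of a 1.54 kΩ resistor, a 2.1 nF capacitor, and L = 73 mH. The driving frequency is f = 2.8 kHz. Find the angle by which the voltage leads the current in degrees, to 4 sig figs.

ω = 2πf = 17590 rad/s
X_L = ωL = 1284 Ω
X_C = 1/(ωC) = 27070 Ω
Parallel: admittances add. Y = 1/R + 1/(jωL) + jωC
Y = (0.0006494 − j0.0007417) S
|Y| = 0.0009858 S → |Z| = 1/|Y| = 1014 Ω, ∠Z = −∠Y = 48.80°

48.80°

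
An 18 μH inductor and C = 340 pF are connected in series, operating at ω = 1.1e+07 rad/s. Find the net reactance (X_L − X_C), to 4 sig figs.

X_L = ωL = 198.0 Ω
X_C = 1/(ωC) = 267.4 Ω
X = 198.0 − 267.4 = -69.38 Ω

-69.38 Ω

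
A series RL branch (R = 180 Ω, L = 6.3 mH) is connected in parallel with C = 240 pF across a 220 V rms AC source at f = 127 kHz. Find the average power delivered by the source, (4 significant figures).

344.3 mW

ω = 2πf = 798000 rad/s
X_L = ωL = 5027 Ω
X_C = 1/(ωC) = 5222 Ω
Branch 1 (R+jX_L): Z₁ = 180.0 + j5027 Ω, |Z₁| = 5030 Ω
Branch 2 (−jX_C): Z₂ = −j5222 Ω
Parallel: Z = Z₁Z₂/(Z₁+Z₂), |Z| = 99130 Ω, ∠Z = 45.16°
I = V/|Z| = 2.219 mA
P = VI cos φ = 220 × 0.002219 × cos(45.16°) = 344.3 mW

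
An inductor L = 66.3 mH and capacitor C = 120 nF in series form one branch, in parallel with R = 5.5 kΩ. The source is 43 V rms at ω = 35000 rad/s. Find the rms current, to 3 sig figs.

X_L = ωL = 2320 Ω
X_C = 1/(ωC) = 238 Ω
Branch 1: Z₁ = R = 5500 Ω
Branch 2 (series LC): Z₂ = j(X_L − X_C) = j2080 Ω
Parallel: Z = Z₁Z₂/(Z₁+Z₂), |Z| = 1950 Ω, ∠Z = 69.3°
I = V/|Z| = 43/1950 = 22.1 mA

22.1 mA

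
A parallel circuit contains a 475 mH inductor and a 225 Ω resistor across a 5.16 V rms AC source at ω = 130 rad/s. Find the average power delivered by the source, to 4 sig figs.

X_L = ωL = 61.75 Ω
Parallel: admittances add. Y = 1/R + 1/(jωL)
Y = (0.004444 − j0.01619) S
|Y| = 0.01679 S → |Z| = 1/|Y| = 59.55 Ω, ∠Z = −∠Y = 74.65°
I = V/|Z| = 86.65 mA
P = VI cos φ = 5.16 × 0.08665 × cos(74.65°) = 118.3 mW

118.3 mW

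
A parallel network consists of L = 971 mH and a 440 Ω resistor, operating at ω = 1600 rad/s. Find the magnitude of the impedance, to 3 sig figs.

X_L = ωL = 1550 Ω
Parallel: admittances add. Y = 1/R + 1/(jωL)
Y = (0.00227 − j0.000644) S
|Y| = 0.00236 S → |Z| = 1/|Y| = 423 Ω, ∠Z = −∠Y = 15.8°

423 Ω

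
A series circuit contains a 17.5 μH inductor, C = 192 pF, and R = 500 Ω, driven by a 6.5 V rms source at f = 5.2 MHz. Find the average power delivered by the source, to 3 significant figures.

ω = 2πf = 3.267e+07 rad/s
X_L = ωL = 572 Ω
X_C = 1/(ωC) = 159 Ω
Net reactance X = X_L − X_C = 412 Ω
Z = 500 + j412 Ω
|Z| = √(500² + 412²) = 648 Ω
∠Z = arctan(412/500) = 39.5°
I = V/|Z| = 10.0 mA
P = VI cos φ = 6.5 × 0.0100 × cos(39.5°) = 50.3 mW

50.3 mW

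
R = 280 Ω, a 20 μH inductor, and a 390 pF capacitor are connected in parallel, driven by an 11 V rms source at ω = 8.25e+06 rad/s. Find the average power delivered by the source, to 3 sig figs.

X_L = ωL = 165 Ω
X_C = 1/(ωC) = 311 Ω
Parallel: admittances add. Y = 1/R + 1/(jωL) + jωC
Y = (0.00357 − j0.00284) S
|Y| = 0.00456 S → |Z| = 1/|Y| = 219 Ω, ∠Z = −∠Y = 38.5°
I = V/|Z| = 50.2 mA
P = VI cos φ = 11 × 0.0502 × cos(38.5°) = 432 mW

432 mW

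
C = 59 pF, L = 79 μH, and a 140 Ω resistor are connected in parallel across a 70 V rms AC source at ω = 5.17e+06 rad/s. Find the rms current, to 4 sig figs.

X_L = ωL = 408.4 Ω
X_C = 1/(ωC) = 3278 Ω
Parallel: admittances add. Y = 1/R + 1/(jωL) + jωC
Y = (0.007143 − j0.002143) S
|Y| = 0.007458 S → |Z| = 1/|Y| = 134.1 Ω, ∠Z = −∠Y = 16.70°
I = V/|Z| = 70/134.1 = 522.0 mA

522.0 mA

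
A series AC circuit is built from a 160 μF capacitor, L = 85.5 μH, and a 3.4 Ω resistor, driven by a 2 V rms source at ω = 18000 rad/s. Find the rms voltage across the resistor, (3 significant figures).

X_L = ωL = 1.54 Ω
X_C = 1/(ωC) = 0.347 Ω
Net reactance X = X_L − X_C = 1.19 Ω
Z = 3.40 + j1.19 Ω
|Z| = √(3.40² + 1.19²) = 3.60 Ω
I = V/|Z| = 555 mA
V_R = I·|Z_R| = 0.555 × 3.40 = 1.89 V

1.89 V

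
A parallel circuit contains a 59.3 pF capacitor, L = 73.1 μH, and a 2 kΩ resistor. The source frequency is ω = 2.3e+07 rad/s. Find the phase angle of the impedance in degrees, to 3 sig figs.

X_L = ωL = 1680 Ω
X_C = 1/(ωC) = 733 Ω
Parallel: admittances add. Y = 1/R + 1/(jωL) + jωC
Y = (0.000500 + j0.000769) S
|Y| = 0.000917 S → |Z| = 1/|Y| = 1090 Ω, ∠Z = −∠Y = -57.0°

-57.0°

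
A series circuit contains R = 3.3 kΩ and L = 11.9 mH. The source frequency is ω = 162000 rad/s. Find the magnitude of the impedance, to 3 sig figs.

3820 Ω

X_L = ωL = 1930 Ω
Z = 3300 + j1930 Ω
|Z| = √(3300² + 1930²) = 3820 Ω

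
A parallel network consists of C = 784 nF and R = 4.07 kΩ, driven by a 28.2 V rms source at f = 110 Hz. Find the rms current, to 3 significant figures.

ω = 2πf = 691.2 rad/s
X_C = 1/(ωC) = 1850 Ω
Parallel: admittances add. Y = 1/R + jωC
Y = (0.000246 + j0.000542) S
|Y| = 0.000595 S → |Z| = 1/|Y| = 1680 Ω, ∠Z = −∠Y = -65.6°
I = V/|Z| = 28.2/1680 = 16.8 mA

16.8 mA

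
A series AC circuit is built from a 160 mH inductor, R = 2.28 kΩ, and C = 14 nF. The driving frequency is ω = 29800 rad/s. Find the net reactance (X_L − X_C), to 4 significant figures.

X_L = ωL = 4768 Ω
X_C = 1/(ωC) = 2397 Ω
X = 4768 − 2397 = 2371 Ω

2371 Ω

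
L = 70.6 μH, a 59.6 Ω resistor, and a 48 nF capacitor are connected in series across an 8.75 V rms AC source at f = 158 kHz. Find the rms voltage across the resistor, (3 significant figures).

6.75 V

ω = 2πf = 992700 rad/s
X_L = ωL = 70.1 Ω
X_C = 1/(ωC) = 21.0 Ω
Net reactance X = X_L − X_C = 49.1 Ω
Z = 59.6 + j49.1 Ω
|Z| = √(59.6² + 49.1²) = 77.2 Ω
I = V/|Z| = 113 mA
V_R = I·|Z_R| = 0.113 × 59.6 = 6.75 V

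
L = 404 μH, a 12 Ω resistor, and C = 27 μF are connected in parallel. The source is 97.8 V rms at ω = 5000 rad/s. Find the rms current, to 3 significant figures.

36.1 A

X_L = ωL = 2.02 Ω
X_C = 1/(ωC) = 7.41 Ω
Parallel: admittances add. Y = 1/R + 1/(jωL) + jωC
Y = (0.0833 − j0.360) S
|Y| = 0.370 S → |Z| = 1/|Y| = 2.71 Ω, ∠Z = −∠Y = 77.0°
I = V/|Z| = 97.8/2.71 = 36.1 A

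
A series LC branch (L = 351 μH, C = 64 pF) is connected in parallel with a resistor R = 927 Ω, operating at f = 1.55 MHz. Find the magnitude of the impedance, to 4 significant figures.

ω = 2πf = 9.739e+06 rad/s
X_L = ωL = 3418 Ω
X_C = 1/(ωC) = 1604 Ω
Branch 1: Z₁ = R = 927.0 Ω
Branch 2 (series LC): Z₂ = j(X_L − X_C) = j1814 Ω
Parallel: Z = Z₁Z₂/(Z₁+Z₂), |Z| = 825.5 Ω, ∠Z = 27.07°

825.5 Ω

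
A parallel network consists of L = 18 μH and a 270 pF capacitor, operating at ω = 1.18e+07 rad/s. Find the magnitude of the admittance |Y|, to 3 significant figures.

X_L = ωL = 212 Ω
X_C = 1/(ωC) = 314 Ω
Parallel: admittances add. Y = 1/(jωL) + jωC
Y = (0 − j0.00152) S
|Y| = 0.00152 S → |Z| = 1/|Y| = 657 Ω, ∠Z = −∠Y = 90.0°

1.52 mS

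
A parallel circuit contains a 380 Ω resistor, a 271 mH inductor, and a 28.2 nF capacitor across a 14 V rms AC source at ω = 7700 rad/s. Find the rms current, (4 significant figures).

X_L = ωL = 2087 Ω
X_C = 1/(ωC) = 4605 Ω
Parallel: admittances add. Y = 1/R + 1/(jωL) + jωC
Y = (0.002632 − j0.0002621) S
|Y| = 0.002645 S → |Z| = 1/|Y| = 378.1 Ω, ∠Z = −∠Y = 5.687°
I = V/|Z| = 14/378.1 = 37.02 mA

37.02 mA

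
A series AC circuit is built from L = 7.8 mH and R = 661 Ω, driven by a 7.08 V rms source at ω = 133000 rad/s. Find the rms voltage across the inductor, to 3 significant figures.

X_L = ωL = 1040 Ω
Z = 661 + j1040 Ω
|Z| = √(661² + 1040²) = 1230 Ω
I = V/|Z| = 5.76 mA
V_L = I·|Z_L| = 0.00576 × 1040 = 5.97 V

5.97 V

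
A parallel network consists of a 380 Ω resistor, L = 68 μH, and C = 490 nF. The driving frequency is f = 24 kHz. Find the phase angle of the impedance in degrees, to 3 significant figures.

ω = 2πf = 150800 rad/s
X_L = ωL = 10.3 Ω
X_C = 1/(ωC) = 13.5 Ω
Parallel: admittances add. Y = 1/R + 1/(jωL) + jωC
Y = (0.00263 − j0.0236) S
|Y| = 0.0238 S → |Z| = 1/|Y| = 42.1 Ω, ∠Z = −∠Y = 83.6°

83.6°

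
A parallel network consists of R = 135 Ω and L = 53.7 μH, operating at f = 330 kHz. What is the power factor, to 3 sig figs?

0.636

ω = 2πf = 2.073e+06 rad/s
X_L = ωL = 111 Ω
Parallel: admittances add. Y = 1/R + 1/(jωL)
Y = (0.00741 − j0.00898) S
|Y| = 0.0116 S → |Z| = 1/|Y| = 85.9 Ω, ∠Z = −∠Y = 50.5°
cos φ = cos(50.5°) = 0.636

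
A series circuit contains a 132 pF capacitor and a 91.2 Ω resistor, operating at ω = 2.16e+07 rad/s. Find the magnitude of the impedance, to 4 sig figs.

362.4 Ω

X_C = 1/(ωC) = 350.7 Ω
Z = 91.20 − j350.7 Ω
|Z| = √(91.20² + 350.7²) = 362.4 Ω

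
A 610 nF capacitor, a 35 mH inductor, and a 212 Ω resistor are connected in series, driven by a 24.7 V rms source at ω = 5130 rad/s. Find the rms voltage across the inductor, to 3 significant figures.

17.5 V

X_L = ωL = 180 Ω
X_C = 1/(ωC) = 320 Ω
Net reactance X = X_L − X_C = -140 Ω
Z = 212 − j140 Ω
|Z| = √(212² + 140²) = 254 Ω
I = V/|Z| = 97.2 mA
V_L = I·|Z_L| = 0.0972 × 180 = 17.5 V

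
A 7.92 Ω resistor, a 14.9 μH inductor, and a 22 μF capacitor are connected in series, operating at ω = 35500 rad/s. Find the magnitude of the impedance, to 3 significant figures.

X_L = ωL = 0.529 Ω
X_C = 1/(ωC) = 1.28 Ω
Net reactance X = X_L − X_C = -0.751 Ω
Z = 7.92 − j0.751 Ω
|Z| = √(7.92² + 0.751²) = 7.96 Ω

7.96 Ω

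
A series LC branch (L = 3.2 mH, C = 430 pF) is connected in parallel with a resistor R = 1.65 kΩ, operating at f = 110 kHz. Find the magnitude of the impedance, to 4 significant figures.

ω = 2πf = 691200 rad/s
X_L = ωL = 2212 Ω
X_C = 1/(ωC) = 3365 Ω
Branch 1: Z₁ = R = 1650 Ω
Branch 2 (series LC): Z₂ = j(X_L − X_C) = −j1153 Ω
Parallel: Z = Z₁Z₂/(Z₁+Z₂), |Z| = 945.2 Ω, ∠Z = -55.05°

945.2 Ω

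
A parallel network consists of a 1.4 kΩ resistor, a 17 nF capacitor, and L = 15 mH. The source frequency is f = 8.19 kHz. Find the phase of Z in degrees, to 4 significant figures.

ω = 2πf = 51460 rad/s
X_L = ωL = 771.9 Ω
X_C = 1/(ωC) = 1143 Ω
Parallel: admittances add. Y = 1/R + 1/(jωL) + jωC
Y = (0.0007143 − j0.0004207) S
|Y| = 0.0008290 S → |Z| = 1/|Y| = 1206 Ω, ∠Z = −∠Y = 30.50°

30.50°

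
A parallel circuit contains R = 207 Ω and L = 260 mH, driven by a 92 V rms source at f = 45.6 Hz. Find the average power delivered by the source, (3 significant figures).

40.9 W

ω = 2πf = 286.5 rad/s
X_L = ωL = 74.5 Ω
Parallel: admittances add. Y = 1/R + 1/(jωL)
Y = (0.00483 − j0.0134) S
|Y| = 0.0143 S → |Z| = 1/|Y| = 70.1 Ω, ∠Z = −∠Y = 70.2°
I = V/|Z| = 1.31 A
P = VI cos φ = 92 × 1.31 × cos(70.2°) = 40.9 W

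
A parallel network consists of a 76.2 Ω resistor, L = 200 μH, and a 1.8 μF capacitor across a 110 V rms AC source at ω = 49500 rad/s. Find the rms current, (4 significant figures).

1.949 A

X_L = ωL = 9.900 Ω
X_C = 1/(ωC) = 11.22 Ω
Parallel: admittances add. Y = 1/R + 1/(jωL) + jωC
Y = (0.01312 − j0.01191) S
|Y| = 0.01772 S → |Z| = 1/|Y| = 56.43 Ω, ∠Z = −∠Y = 42.23°
I = V/|Z| = 110/56.43 = 1.949 A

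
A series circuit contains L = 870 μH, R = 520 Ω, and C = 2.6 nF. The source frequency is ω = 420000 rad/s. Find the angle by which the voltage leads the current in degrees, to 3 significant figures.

X_L = ωL = 365 Ω
X_C = 1/(ωC) = 916 Ω
Net reactance X = X_L − X_C = -550 Ω
Z = 520 − j550 Ω
|Z| = √(520² + 550²) = 757 Ω
∠Z = arctan(-550/520) = -46.6°

-46.6°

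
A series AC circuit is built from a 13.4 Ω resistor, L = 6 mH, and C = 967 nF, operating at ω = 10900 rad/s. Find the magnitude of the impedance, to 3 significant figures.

32.4 Ω

X_L = ωL = 65.4 Ω
X_C = 1/(ωC) = 94.9 Ω
Net reactance X = X_L − X_C = -29.5 Ω
Z = 13.4 − j29.5 Ω
|Z| = √(13.4² + 29.5²) = 32.4 Ω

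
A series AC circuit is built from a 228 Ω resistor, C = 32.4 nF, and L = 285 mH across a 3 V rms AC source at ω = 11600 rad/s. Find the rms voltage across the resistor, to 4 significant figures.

X_L = ωL = 3306 Ω
X_C = 1/(ωC) = 2661 Ω
Net reactance X = X_L − X_C = 645.3 Ω
Z = 228.0 + j645.3 Ω
|Z| = √(228.0² + 645.3²) = 684.4 Ω
I = V/|Z| = 4.383 mA
V_R = I·|Z_R| = 0.004383 × 228.0 = 0.9994 V

0.9994 V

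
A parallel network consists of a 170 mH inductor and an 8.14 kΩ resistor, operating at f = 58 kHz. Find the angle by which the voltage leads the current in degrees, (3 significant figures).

ω = 2πf = 364400 rad/s
X_L = ωL = 62000 Ω
Parallel: admittances add. Y = 1/R + 1/(jωL)
Y = (0.000123 − j1.61e-05) S
|Y| = 0.000124 S → |Z| = 1/|Y| = 8070 Ω, ∠Z = −∠Y = 7.49°

7.49°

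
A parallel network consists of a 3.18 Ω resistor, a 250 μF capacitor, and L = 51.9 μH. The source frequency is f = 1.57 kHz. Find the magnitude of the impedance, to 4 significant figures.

1.662 Ω

ω = 2πf = 9865 rad/s
X_L = ωL = 0.5120 Ω
X_C = 1/(ωC) = 0.4055 Ω
Parallel: admittances add. Y = 1/R + 1/(jωL) + jωC
Y = (0.3145 + j0.5129) S
|Y| = 0.6016 S → |Z| = 1/|Y| = 1.662 Ω, ∠Z = −∠Y = -58.49°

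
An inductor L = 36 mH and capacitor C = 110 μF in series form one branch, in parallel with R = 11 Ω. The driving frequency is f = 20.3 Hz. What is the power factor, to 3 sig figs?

ω = 2πf = 127.5 rad/s
X_L = ωL = 4.59 Ω
X_C = 1/(ωC) = 71.3 Ω
Branch 1: Z₁ = R = 11.0 Ω
Branch 2 (series LC): Z₂ = j(X_L − X_C) = −j66.7 Ω
Parallel: Z = Z₁Z₂/(Z₁+Z₂), |Z| = 10.9 Ω, ∠Z = -9.37°
cos φ = cos(-9.37°) = 0.987

0.987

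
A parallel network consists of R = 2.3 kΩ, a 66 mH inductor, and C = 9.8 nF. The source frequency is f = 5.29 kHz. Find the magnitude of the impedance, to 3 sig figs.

2200 Ω

ω = 2πf = 33240 rad/s
X_L = ωL = 2190 Ω
X_C = 1/(ωC) = 3070 Ω
Parallel: admittances add. Y = 1/R + 1/(jωL) + jωC
Y = (0.000435 − j0.000130) S
|Y| = 0.000454 S → |Z| = 1/|Y| = 2200 Ω, ∠Z = −∠Y = 16.7°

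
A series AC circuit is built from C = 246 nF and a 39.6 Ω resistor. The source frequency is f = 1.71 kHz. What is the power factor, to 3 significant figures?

ω = 2πf = 10740 rad/s
X_C = 1/(ωC) = 378 Ω
Z = 39.6 − j378 Ω
|Z| = √(39.6² + 378²) = 380 Ω
∠Z = arctan(-378/39.6) = -84.0°
cos φ = cos(-84.0°) = 0.104

0.104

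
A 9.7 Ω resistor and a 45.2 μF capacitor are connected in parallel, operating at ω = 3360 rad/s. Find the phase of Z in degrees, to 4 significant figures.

X_C = 1/(ωC) = 6.584 Ω
Parallel: admittances add. Y = 1/R + jωC
Y = (0.1031 + j0.1519) S
|Y| = 0.1836 S → |Z| = 1/|Y| = 5.448 Ω, ∠Z = −∠Y = -55.83°

-55.83°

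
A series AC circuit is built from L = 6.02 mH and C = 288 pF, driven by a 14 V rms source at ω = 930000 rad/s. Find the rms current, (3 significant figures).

X_L = ωL = 5600 Ω
X_C = 1/(ωC) = 3730 Ω
Net reactance X = X_L − X_C = 1870 Ω
Z = j1870 Ω
|Z| = √(0² + 1870²) = 1870 Ω
I = V/|Z| = 14/1870 = 7.51 mA

7.51 mA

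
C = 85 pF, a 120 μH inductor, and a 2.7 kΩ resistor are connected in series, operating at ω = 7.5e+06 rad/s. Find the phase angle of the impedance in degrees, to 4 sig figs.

-13.91°

X_L = ωL = 900.0 Ω
X_C = 1/(ωC) = 1569 Ω
Net reactance X = X_L − X_C = -668.6 Ω
Z = 2700 − j668.6 Ω
|Z| = √(2700² + 668.6²) = 2782 Ω
∠Z = arctan(-668.6/2700) = -13.91°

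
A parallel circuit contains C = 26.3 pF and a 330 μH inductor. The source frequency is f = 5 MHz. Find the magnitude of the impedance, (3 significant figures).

ω = 2πf = 3.142e+07 rad/s
X_L = ωL = 10400 Ω
X_C = 1/(ωC) = 1210 Ω
Parallel: admittances add. Y = 1/(jωL) + jωC
Y = (0 + j0.000730) S
|Y| = 0.000730 S → |Z| = 1/|Y| = 1370 Ω, ∠Z = −∠Y = -90.0°

1370 Ω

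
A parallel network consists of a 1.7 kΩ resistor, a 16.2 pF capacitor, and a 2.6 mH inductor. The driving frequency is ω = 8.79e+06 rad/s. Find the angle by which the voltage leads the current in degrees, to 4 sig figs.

X_L = ωL = 22850 Ω
X_C = 1/(ωC) = 7023 Ω
Parallel: admittances add. Y = 1/R + 1/(jωL) + jωC
Y = (0.0005882 + j9.864e-05) S
|Y| = 0.0005964 S → |Z| = 1/|Y| = 1677 Ω, ∠Z = −∠Y = -9.519°

-9.519°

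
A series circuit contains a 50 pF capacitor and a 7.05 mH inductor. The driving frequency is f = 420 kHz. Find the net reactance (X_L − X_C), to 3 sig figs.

11000 Ω

ω = 2πf = 2.639e+06 rad/s
X_L = ωL = 18600 Ω
X_C = 1/(ωC) = 7580 Ω
X = 18600 − 7580 = 11000 Ω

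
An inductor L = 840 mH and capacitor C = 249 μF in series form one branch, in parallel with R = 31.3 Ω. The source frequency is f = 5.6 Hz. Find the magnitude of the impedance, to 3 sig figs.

ω = 2πf = 35.19 rad/s
X_L = ωL = 29.6 Ω
X_C = 1/(ωC) = 114 Ω
Branch 1: Z₁ = R = 31.3 Ω
Branch 2 (series LC): Z₂ = j(X_L − X_C) = −j84.6 Ω
Parallel: Z = Z₁Z₂/(Z₁+Z₂), |Z| = 29.4 Ω, ∠Z = -20.3°

29.4 Ω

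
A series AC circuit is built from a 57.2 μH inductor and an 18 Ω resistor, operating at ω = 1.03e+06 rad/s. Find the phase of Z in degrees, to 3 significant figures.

73.0°

X_L = ωL = 58.9 Ω
Z = 18.0 + j58.9 Ω
|Z| = √(18.0² + 58.9²) = 61.6 Ω
∠Z = arctan(58.9/18.0) = 73.0°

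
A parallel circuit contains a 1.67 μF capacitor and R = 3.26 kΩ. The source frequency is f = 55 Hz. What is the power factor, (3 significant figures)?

0.469

ω = 2πf = 345.6 rad/s
X_C = 1/(ωC) = 1730 Ω
Parallel: admittances add. Y = 1/R + jωC
Y = (0.000307 + j0.000577) S
|Y| = 0.000654 S → |Z| = 1/|Y| = 1530 Ω, ∠Z = −∠Y = -62.0°
cos φ = cos(-62.0°) = 0.469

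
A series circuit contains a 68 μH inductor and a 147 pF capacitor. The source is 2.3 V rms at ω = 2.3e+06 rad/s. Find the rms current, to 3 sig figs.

821 μA

X_L = ωL = 156 Ω
X_C = 1/(ωC) = 2960 Ω
Net reactance X = X_L − X_C = -2800 Ω
Z = − j2800 Ω
|Z| = √(0² + 2800²) = 2800 Ω
I = V/|Z| = 2.3/2800 = 821 μA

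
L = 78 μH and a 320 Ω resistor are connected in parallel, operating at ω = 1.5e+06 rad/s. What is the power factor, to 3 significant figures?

X_L = ωL = 117 Ω
Parallel: admittances add. Y = 1/R + 1/(jωL)
Y = (0.00313 − j0.00855) S
|Y| = 0.00910 S → |Z| = 1/|Y| = 110 Ω, ∠Z = −∠Y = 69.9°
cos φ = cos(69.9°) = 0.343

0.343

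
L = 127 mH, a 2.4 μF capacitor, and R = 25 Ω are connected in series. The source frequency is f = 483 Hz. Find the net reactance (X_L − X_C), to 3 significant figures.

248 Ω

ω = 2πf = 3035 rad/s
X_L = ωL = 385 Ω
X_C = 1/(ωC) = 137 Ω
X = 385 − 137 = 248 Ω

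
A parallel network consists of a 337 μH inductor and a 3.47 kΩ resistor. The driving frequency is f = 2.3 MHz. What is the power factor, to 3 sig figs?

ω = 2πf = 1.445e+07 rad/s
X_L = ωL = 4870 Ω
Parallel: admittances add. Y = 1/R + 1/(jωL)
Y = (0.000288 − j0.000205) S
|Y| = 0.000354 S → |Z| = 1/|Y| = 2830 Ω, ∠Z = −∠Y = 35.5°
cos φ = cos(35.5°) = 0.814

0.814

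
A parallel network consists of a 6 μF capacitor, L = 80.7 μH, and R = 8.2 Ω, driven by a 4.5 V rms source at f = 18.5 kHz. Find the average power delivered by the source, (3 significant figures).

2.47 W

ω = 2πf = 116200 rad/s
X_L = ωL = 9.38 Ω
X_C = 1/(ωC) = 1.43 Ω
Parallel: admittances add. Y = 1/R + 1/(jωL) + jωC
Y = (0.122 + j0.591) S
|Y| = 0.603 S → |Z| = 1/|Y| = 1.66 Ω, ∠Z = −∠Y = -78.3°
I = V/|Z| = 2.71 A
P = VI cos φ = 4.5 × 2.71 × cos(-78.3°) = 2.47 W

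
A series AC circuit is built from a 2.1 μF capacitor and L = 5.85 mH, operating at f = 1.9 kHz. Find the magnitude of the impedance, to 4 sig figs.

29.95 Ω

ω = 2πf = 11940 rad/s
X_L = ωL = 69.84 Ω
X_C = 1/(ωC) = 39.89 Ω
Net reactance X = X_L − X_C = 29.95 Ω
Z = j29.95 Ω
|Z| = √(0² + 29.95²) = 29.95 Ω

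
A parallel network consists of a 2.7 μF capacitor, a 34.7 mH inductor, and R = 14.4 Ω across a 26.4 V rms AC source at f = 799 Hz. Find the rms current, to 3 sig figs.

ω = 2πf = 5020 rad/s
X_L = ωL = 174 Ω
X_C = 1/(ωC) = 73.8 Ω
Parallel: admittances add. Y = 1/R + 1/(jωL) + jωC
Y = (0.0694 + j0.00781) S
|Y| = 0.0699 S → |Z| = 1/|Y| = 14.3 Ω, ∠Z = −∠Y = -6.42°
I = V/|Z| = 26.4/14.3 = 1.84 A

1.84 A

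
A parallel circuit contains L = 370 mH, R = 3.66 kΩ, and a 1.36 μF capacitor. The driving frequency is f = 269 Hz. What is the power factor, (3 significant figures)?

ω = 2πf = 1690 rad/s
X_L = ωL = 625 Ω
X_C = 1/(ωC) = 435 Ω
Parallel: admittances add. Y = 1/R + 1/(jωL) + jωC
Y = (0.000273 + j0.000700) S
|Y| = 0.000751 S → |Z| = 1/|Y| = 1330 Ω, ∠Z = −∠Y = -68.7°
cos φ = cos(-68.7°) = 0.364

0.364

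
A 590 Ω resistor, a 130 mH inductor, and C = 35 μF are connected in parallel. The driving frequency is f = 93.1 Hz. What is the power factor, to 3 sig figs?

0.225

ω = 2πf = 585.0 rad/s
X_L = ωL = 76.0 Ω
X_C = 1/(ωC) = 48.8 Ω
Parallel: admittances add. Y = 1/R + 1/(jωL) + jωC
Y = (0.00169 + j0.00732) S
|Y| = 0.00752 S → |Z| = 1/|Y| = 133 Ω, ∠Z = −∠Y = -77.0°
cos φ = cos(-77.0°) = 0.225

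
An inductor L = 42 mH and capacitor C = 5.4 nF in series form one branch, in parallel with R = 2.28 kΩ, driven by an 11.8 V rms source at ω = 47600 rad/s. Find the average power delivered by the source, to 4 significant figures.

61.07 mW

X_L = ωL = 1999 Ω
X_C = 1/(ωC) = 3890 Ω
Branch 1: Z₁ = R = 2280 Ω
Branch 2 (series LC): Z₂ = j(X_L − X_C) = −j1891 Ω
Parallel: Z = Z₁Z₂/(Z₁+Z₂), |Z| = 1456 Ω, ∠Z = -50.32°
I = V/|Z| = 8.106 mA
P = VI cos φ = 11.8 × 0.008106 × cos(-50.32°) = 61.07 mW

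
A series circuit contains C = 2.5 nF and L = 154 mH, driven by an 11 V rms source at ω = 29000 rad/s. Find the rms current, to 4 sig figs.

X_L = ωL = 4466 Ω
X_C = 1/(ωC) = 13790 Ω
Net reactance X = X_L − X_C = -9327 Ω
Z = − j9327 Ω
|Z| = √(0² + 9327²) = 9327 Ω
I = V/|Z| = 11/9327 = 1.179 mA

1.179 mA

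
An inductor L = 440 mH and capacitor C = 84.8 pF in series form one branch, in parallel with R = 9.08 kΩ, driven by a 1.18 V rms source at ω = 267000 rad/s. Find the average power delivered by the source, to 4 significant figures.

X_L = ωL = 117500 Ω
X_C = 1/(ωC) = 44170 Ω
Branch 1: Z₁ = R = 9080 Ω
Branch 2 (series LC): Z₂ = j(X_L − X_C) = j73310 Ω
Parallel: Z = Z₁Z₂/(Z₁+Z₂), |Z| = 9011 Ω, ∠Z = 7.060°
I = V/|Z| = 130.9 μA
P = VI cos φ = 1.18 × 0.0001309 × cos(7.060°) = 153.3 μW

153.3 μW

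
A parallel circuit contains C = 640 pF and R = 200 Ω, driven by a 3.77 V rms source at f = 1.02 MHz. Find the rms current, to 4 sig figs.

24.38 mA

ω = 2πf = 6.409e+06 rad/s
X_C = 1/(ωC) = 243.8 Ω
Parallel: admittances add. Y = 1/R + jωC
Y = (0.005000 + j0.004102) S
|Y| = 0.006467 S → |Z| = 1/|Y| = 154.6 Ω, ∠Z = −∠Y = -39.36°
I = V/|Z| = 3.77/154.6 = 24.38 mA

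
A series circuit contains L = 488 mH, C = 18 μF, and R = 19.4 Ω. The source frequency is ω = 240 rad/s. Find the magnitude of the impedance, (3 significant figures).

116 Ω

X_L = ωL = 117 Ω
X_C = 1/(ωC) = 231 Ω
Net reactance X = X_L − X_C = -114 Ω
Z = 19.4 − j114 Ω
|Z| = √(19.4² + 114²) = 116 Ω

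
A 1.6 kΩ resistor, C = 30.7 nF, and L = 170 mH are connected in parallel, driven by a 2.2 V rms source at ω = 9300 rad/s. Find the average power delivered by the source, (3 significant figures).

X_L = ωL = 1580 Ω
X_C = 1/(ωC) = 3500 Ω
Parallel: admittances add. Y = 1/R + 1/(jωL) + jωC
Y = (0.000625 − j0.000347) S
|Y| = 0.000715 S → |Z| = 1/|Y| = 1400 Ω, ∠Z = −∠Y = 29.0°
I = V/|Z| = 1.57 mA
P = VI cos φ = 2.2 × 0.00157 × cos(29.0°) = 3.03 mW

3.03 mW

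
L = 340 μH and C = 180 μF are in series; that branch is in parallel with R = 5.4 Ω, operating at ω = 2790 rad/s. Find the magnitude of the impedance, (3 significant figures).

1.02 Ω

X_L = ωL = 0.949 Ω
X_C = 1/(ωC) = 1.99 Ω
Branch 1: Z₁ = R = 5.40 Ω
Branch 2 (series LC): Z₂ = j(X_L − X_C) = −j1.04 Ω
Parallel: Z = Z₁Z₂/(Z₁+Z₂), |Z| = 1.02 Ω, ∠Z = -79.1°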